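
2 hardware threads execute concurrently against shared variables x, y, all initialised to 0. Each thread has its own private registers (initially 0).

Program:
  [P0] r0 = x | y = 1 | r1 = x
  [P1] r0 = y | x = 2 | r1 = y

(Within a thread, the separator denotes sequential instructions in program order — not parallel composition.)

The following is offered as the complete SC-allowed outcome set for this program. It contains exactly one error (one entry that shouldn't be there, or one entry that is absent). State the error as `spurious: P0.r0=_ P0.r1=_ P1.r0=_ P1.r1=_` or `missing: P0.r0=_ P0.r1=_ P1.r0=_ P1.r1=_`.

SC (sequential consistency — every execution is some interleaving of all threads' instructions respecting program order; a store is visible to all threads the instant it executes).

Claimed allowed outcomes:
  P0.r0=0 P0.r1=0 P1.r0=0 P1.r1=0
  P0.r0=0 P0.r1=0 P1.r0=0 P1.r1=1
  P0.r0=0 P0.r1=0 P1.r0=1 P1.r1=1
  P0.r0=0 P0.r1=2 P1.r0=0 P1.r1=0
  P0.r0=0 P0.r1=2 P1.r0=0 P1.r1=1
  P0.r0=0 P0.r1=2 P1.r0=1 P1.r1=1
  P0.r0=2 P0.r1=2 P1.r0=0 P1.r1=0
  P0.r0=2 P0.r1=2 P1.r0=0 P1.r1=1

spurious: P0.r0=0 P0.r1=0 P1.r0=0 P1.r1=0

outcome vector order: (P0.r0,P0.r1,P1.r0,P1.r1)
[SC] allowed = {0/0/0/1; 0/0/1/1; 0/2/0/0; 0/2/0/1; 0/2/1/1; 2/2/0/0; 2/2/0/1}
claimed∖SC = {0/0/0/0}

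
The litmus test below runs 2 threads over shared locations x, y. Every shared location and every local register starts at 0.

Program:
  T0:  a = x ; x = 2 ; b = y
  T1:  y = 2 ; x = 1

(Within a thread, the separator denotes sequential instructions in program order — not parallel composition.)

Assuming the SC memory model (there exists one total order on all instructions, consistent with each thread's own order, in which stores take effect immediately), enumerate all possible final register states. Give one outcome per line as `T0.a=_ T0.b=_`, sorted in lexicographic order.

T0.a=0 T0.b=0
T0.a=0 T0.b=2
T0.a=1 T0.b=2

outcome vector order: (T0.a,T0.b)
|SC outcomes| = 3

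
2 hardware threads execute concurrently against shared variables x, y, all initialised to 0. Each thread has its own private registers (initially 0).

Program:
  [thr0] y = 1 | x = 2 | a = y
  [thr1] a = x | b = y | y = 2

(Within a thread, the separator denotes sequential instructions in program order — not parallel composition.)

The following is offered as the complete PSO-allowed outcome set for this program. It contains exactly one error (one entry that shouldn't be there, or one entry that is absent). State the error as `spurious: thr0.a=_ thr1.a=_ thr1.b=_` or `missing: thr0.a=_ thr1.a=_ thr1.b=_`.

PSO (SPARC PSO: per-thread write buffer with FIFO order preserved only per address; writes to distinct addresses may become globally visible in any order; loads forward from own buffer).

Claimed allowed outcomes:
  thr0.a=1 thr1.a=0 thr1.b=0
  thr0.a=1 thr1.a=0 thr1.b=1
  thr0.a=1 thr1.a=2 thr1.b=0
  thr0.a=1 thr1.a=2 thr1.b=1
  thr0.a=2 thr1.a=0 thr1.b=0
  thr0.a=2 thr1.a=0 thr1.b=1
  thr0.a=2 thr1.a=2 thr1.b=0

outcome vector order: (thr0.a,thr1.a,thr1.b)
PSO: 8 outcomes — {1/0/0; 1/0/1; 1/2/0; 1/2/1; 2/0/0; 2/0/1; 2/2/0; 2/2/1}
PSO∖claimed = {2/2/1}

missing: thr0.a=2 thr1.a=2 thr1.b=1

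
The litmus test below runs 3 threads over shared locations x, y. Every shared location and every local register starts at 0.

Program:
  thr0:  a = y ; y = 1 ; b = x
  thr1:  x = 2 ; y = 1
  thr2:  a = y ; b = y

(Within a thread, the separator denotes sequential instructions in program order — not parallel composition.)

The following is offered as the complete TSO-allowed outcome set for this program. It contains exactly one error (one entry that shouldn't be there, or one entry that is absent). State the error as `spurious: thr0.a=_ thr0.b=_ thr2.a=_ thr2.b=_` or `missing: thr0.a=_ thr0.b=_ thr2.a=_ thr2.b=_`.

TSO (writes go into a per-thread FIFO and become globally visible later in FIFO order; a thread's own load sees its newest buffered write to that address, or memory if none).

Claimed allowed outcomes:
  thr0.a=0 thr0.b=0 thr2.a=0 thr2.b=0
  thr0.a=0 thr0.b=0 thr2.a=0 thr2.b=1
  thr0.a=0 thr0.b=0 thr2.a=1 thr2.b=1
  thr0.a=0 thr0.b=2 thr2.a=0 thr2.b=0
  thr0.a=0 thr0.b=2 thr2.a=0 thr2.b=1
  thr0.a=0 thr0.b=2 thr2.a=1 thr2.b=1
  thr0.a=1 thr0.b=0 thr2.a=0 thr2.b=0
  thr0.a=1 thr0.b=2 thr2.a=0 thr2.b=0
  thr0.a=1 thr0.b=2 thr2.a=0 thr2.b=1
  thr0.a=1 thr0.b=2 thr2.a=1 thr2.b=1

spurious: thr0.a=1 thr0.b=0 thr2.a=0 thr2.b=0

outcome vector order: (thr0.a,thr0.b,thr2.a,thr2.b)
[TSO] allowed = {<0 0 0 0>; <0 0 0 1>; <0 0 1 1>; <0 2 0 0>; <0 2 0 1>; <0 2 1 1>; <1 2 0 0>; <1 2 0 1>; <1 2 1 1>}
claimed∖TSO = {<1 0 0 0>}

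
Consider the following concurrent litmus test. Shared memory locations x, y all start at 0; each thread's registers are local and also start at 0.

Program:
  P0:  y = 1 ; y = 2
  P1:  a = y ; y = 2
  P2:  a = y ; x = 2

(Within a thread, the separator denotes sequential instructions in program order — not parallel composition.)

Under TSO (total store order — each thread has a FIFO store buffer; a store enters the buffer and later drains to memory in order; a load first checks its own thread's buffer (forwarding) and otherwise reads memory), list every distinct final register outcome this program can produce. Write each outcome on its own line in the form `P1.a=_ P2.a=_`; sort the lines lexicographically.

outcome vector order: (P1.a,P2.a)
|TSO outcomes| = 9

P1.a=0 P2.a=0
P1.a=0 P2.a=1
P1.a=0 P2.a=2
P1.a=1 P2.a=0
P1.a=1 P2.a=1
P1.a=1 P2.a=2
P1.a=2 P2.a=0
P1.a=2 P2.a=1
P1.a=2 P2.a=2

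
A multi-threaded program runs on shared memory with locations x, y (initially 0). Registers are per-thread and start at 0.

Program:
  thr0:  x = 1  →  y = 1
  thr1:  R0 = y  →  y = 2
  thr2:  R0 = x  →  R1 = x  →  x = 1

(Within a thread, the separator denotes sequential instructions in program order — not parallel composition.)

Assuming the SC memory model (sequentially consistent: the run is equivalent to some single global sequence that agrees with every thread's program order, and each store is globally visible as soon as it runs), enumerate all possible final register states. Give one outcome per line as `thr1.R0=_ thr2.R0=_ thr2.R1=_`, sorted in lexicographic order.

outcome vector order: (thr1.R0,thr2.R0,thr2.R1)
|SC outcomes| = 6

thr1.R0=0 thr2.R0=0 thr2.R1=0
thr1.R0=0 thr2.R0=0 thr2.R1=1
thr1.R0=0 thr2.R0=1 thr2.R1=1
thr1.R0=1 thr2.R0=0 thr2.R1=0
thr1.R0=1 thr2.R0=0 thr2.R1=1
thr1.R0=1 thr2.R0=1 thr2.R1=1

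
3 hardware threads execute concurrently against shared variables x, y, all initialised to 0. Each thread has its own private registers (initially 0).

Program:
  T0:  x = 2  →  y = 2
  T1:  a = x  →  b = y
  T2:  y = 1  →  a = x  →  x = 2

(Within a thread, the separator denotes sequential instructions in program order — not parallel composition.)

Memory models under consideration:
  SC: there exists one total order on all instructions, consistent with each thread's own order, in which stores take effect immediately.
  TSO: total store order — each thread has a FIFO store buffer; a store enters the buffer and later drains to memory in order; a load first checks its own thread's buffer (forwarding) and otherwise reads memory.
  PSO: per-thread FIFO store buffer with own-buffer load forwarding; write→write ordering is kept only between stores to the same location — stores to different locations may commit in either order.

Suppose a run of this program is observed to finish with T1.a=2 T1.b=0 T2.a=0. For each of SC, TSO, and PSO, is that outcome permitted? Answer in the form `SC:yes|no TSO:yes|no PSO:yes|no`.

SC:no TSO:yes PSO:yes

outcome vector order: (T1.a,T1.b,T2.a)
[SC] allowed = {<0 0 0>, <0 0 2>, <0 1 0>, <0 1 2>, <0 2 0>, <0 2 2>, <2 0 2>, <2 1 0>, <2 1 2>, <2 2 0>, <2 2 2>}
[TSO] allowed = {<0 0 0>, <0 0 2>, <0 1 0>, <0 1 2>, <0 2 0>, <0 2 2>, <2 0 0>, <2 0 2>, <2 1 0>, <2 1 2>, <2 2 0>, <2 2 2>}
[PSO] allowed = {<0 0 0>, <0 0 2>, <0 1 0>, <0 1 2>, <0 2 0>, <0 2 2>, <2 0 0>, <2 0 2>, <2 1 0>, <2 1 2>, <2 2 0>, <2 2 2>}
target <2 0 0> ∈ {TSO,PSO}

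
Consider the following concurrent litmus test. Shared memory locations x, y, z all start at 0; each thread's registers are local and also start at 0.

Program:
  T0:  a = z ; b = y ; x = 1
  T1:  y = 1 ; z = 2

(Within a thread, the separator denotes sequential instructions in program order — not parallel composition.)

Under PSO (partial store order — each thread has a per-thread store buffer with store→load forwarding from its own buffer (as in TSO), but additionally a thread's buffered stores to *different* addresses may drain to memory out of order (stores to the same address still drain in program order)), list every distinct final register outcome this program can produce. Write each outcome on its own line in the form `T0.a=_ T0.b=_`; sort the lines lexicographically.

T0.a=0 T0.b=0
T0.a=0 T0.b=1
T0.a=2 T0.b=0
T0.a=2 T0.b=1

outcome vector order: (T0.a,T0.b)
|PSO outcomes| = 4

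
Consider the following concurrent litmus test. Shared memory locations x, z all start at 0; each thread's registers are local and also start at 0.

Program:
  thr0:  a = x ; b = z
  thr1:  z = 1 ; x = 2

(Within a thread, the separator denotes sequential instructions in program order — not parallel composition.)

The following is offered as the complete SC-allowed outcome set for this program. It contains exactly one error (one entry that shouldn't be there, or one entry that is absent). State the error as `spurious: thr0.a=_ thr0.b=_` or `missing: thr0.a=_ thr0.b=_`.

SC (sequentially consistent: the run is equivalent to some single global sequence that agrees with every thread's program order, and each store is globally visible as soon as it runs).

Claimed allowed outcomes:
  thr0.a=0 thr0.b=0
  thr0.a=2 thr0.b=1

missing: thr0.a=0 thr0.b=1

outcome vector order: (thr0.a,thr0.b)
[SC] allowed = {00 01 21}
SC∖claimed = {01}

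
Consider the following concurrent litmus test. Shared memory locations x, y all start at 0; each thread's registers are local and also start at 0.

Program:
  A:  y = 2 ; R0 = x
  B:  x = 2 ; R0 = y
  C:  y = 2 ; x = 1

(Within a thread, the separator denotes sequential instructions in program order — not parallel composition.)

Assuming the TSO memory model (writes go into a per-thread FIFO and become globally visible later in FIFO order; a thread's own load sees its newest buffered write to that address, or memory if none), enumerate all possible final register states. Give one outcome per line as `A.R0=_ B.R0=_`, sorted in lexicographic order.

A.R0=0 B.R0=0
A.R0=0 B.R0=2
A.R0=1 B.R0=0
A.R0=1 B.R0=2
A.R0=2 B.R0=0
A.R0=2 B.R0=2

outcome vector order: (A.R0,B.R0)
|TSO outcomes| = 6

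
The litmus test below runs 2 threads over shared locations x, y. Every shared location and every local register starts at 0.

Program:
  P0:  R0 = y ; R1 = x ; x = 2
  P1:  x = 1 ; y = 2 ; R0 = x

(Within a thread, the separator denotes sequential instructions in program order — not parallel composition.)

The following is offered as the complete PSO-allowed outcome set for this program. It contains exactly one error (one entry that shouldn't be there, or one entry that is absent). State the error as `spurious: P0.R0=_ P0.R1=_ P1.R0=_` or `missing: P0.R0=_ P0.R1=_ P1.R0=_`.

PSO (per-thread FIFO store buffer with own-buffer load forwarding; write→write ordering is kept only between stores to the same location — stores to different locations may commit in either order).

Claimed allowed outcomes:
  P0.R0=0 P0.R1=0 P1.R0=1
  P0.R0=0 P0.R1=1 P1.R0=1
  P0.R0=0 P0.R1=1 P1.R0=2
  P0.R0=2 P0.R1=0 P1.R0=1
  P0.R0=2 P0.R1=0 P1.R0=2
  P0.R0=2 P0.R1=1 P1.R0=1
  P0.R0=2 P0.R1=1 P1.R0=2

outcome vector order: (P0.R0,P0.R1,P1.R0)
PSO (8): 0/0/1 0/0/2 0/1/1 0/1/2 2/0/1 2/0/2 2/1/1 2/1/2
PSO∖claimed = {0/0/2}

missing: P0.R0=0 P0.R1=0 P1.R0=2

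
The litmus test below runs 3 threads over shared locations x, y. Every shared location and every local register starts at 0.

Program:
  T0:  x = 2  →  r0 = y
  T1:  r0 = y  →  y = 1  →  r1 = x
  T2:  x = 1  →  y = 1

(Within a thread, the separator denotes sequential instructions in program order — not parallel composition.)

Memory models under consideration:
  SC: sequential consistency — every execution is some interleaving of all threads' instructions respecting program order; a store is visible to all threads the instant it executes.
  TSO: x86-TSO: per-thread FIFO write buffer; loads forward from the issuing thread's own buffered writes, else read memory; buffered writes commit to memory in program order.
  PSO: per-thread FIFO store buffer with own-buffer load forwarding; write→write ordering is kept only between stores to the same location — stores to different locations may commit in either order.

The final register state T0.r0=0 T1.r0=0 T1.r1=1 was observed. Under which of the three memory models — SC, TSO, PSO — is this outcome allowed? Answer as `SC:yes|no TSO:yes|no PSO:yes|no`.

outcome vector order: (T0.r0,T1.r0,T1.r1)
[SC] allowed = {0/0/1 0/0/2 0/1/1 0/1/2 1/0/0 1/0/1 1/0/2 1/1/1 1/1/2}
[TSO] allowed = {0/0/0 0/0/1 0/0/2 0/1/1 0/1/2 1/0/0 1/0/1 1/0/2 1/1/1 1/1/2}
[PSO] allowed = {0/0/0 0/0/1 0/0/2 0/1/0 0/1/1 0/1/2 1/0/0 1/0/1 1/0/2 1/1/0 1/1/1 1/1/2}
target 0/0/1 ∈ {SC,TSO,PSO}

SC:yes TSO:yes PSO:yes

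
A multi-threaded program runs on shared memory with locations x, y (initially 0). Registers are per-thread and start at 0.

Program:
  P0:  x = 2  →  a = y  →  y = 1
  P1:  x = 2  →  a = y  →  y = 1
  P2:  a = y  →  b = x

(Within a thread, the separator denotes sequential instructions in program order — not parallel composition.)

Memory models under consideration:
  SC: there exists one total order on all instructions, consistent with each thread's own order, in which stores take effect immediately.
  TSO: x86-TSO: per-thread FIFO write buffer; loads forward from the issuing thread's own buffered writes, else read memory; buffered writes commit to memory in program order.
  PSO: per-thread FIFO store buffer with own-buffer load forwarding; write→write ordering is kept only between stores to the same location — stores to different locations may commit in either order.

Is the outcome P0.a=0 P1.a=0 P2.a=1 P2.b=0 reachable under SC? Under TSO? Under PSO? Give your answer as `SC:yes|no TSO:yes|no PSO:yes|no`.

outcome vector order: (P0.a,P1.a,P2.a,P2.b)
[SC] allowed = {0000 0002 0012 0100 0102 0112 1000 1002 1012}
[TSO] allowed = {0000 0002 0012 0100 0102 0112 1000 1002 1012}
[PSO] allowed = {0000 0002 0010 0012 0100 0102 0110 0112 1000 1002 1010 1012}
target 0010 ∈ {PSO}

SC:no TSO:no PSO:yes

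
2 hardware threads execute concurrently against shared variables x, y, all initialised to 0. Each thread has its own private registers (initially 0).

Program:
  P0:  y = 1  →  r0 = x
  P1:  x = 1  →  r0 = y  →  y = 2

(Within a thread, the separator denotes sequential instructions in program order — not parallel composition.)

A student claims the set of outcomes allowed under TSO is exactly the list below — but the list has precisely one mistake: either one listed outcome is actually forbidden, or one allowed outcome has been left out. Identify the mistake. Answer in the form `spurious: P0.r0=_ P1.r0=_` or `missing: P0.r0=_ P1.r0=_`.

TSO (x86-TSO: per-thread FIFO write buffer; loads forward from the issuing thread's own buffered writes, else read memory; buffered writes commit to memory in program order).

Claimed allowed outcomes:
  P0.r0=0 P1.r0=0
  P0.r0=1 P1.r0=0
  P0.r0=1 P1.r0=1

outcome vector order: (P0.r0,P1.r0)
TSO (4): 0/0, 0/1, 1/0, 1/1
TSO∖claimed = {0/1}

missing: P0.r0=0 P1.r0=1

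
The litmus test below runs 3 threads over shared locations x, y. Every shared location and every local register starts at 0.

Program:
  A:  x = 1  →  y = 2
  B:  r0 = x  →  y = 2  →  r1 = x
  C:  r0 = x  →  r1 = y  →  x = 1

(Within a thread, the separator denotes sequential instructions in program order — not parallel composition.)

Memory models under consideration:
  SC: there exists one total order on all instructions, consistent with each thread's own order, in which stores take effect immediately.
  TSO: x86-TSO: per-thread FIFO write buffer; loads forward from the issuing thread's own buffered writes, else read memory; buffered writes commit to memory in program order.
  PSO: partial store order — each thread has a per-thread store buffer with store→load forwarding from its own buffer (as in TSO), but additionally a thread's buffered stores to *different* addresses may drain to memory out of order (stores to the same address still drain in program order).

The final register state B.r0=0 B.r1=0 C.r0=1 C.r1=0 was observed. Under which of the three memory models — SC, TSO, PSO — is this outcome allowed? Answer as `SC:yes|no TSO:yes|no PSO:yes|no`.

SC:no TSO:yes PSO:yes

outcome vector order: (B.r0,B.r1,C.r0,C.r1)
SC (11): (0,0,0,0); (0,0,0,2); (0,0,1,2); (0,1,0,0); (0,1,0,2); (0,1,1,0); (0,1,1,2); (1,1,0,0); (1,1,0,2); (1,1,1,0); (1,1,1,2)
TSO (12): (0,0,0,0); (0,0,0,2); (0,0,1,0); (0,0,1,2); (0,1,0,0); (0,1,0,2); (0,1,1,0); (0,1,1,2); (1,1,0,0); (1,1,0,2); (1,1,1,0); (1,1,1,2)
PSO (12): (0,0,0,0); (0,0,0,2); (0,0,1,0); (0,0,1,2); (0,1,0,0); (0,1,0,2); (0,1,1,0); (0,1,1,2); (1,1,0,0); (1,1,0,2); (1,1,1,0); (1,1,1,2)
target (0,0,1,0) ∈ {TSO,PSO}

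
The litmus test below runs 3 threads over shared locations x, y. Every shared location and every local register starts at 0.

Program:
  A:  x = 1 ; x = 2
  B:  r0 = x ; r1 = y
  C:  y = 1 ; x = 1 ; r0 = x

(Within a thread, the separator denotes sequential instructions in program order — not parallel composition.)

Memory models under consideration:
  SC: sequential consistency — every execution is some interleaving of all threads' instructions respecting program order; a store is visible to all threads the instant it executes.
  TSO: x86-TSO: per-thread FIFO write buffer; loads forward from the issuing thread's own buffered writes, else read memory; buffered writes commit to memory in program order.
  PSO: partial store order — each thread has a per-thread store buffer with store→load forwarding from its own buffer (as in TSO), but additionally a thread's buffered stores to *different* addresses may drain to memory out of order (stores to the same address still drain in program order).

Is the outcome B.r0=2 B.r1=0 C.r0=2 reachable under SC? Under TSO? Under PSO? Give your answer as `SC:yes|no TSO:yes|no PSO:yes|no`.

SC:no TSO:no PSO:yes

outcome vector order: (B.r0,B.r1,C.r0)
SC: 11 outcomes — {0/0/1 0/0/2 0/1/1 0/1/2 1/0/1 1/0/2 1/1/1 1/1/2 2/0/1 2/1/1 2/1/2}
TSO: 11 outcomes — {0/0/1 0/0/2 0/1/1 0/1/2 1/0/1 1/0/2 1/1/1 1/1/2 2/0/1 2/1/1 2/1/2}
PSO: 12 outcomes — {0/0/1 0/0/2 0/1/1 0/1/2 1/0/1 1/0/2 1/1/1 1/1/2 2/0/1 2/0/2 2/1/1 2/1/2}
target 2/0/2 ∈ {PSO}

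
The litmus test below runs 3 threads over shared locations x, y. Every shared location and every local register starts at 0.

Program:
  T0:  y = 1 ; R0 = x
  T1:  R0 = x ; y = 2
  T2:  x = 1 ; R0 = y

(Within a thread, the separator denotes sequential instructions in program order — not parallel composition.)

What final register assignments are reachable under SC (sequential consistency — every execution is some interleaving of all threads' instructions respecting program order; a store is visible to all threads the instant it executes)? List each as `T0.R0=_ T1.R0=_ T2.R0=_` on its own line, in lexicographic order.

T0.R0=0 T1.R0=0 T2.R0=1
T0.R0=0 T1.R0=0 T2.R0=2
T0.R0=0 T1.R0=1 T2.R0=1
T0.R0=0 T1.R0=1 T2.R0=2
T0.R0=1 T1.R0=0 T2.R0=0
T0.R0=1 T1.R0=0 T2.R0=1
T0.R0=1 T1.R0=0 T2.R0=2
T0.R0=1 T1.R0=1 T2.R0=0
T0.R0=1 T1.R0=1 T2.R0=1
T0.R0=1 T1.R0=1 T2.R0=2

outcome vector order: (T0.R0,T1.R0,T2.R0)
|SC outcomes| = 10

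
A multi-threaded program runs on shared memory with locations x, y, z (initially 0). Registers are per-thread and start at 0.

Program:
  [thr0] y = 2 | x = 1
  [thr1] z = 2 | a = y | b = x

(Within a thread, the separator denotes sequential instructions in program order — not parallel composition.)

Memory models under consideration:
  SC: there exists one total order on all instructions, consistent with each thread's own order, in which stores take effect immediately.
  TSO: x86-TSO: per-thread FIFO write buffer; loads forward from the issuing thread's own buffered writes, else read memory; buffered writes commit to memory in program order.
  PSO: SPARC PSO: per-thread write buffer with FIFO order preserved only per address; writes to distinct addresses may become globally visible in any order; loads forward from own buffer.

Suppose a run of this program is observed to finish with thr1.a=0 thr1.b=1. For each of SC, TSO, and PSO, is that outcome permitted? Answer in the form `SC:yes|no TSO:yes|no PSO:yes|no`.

SC:yes TSO:yes PSO:yes

outcome vector order: (thr1.a,thr1.b)
under SC → 00; 01; 20; 21
under TSO → 00; 01; 20; 21
under PSO → 00; 01; 20; 21
target 01 ∈ {SC,TSO,PSO}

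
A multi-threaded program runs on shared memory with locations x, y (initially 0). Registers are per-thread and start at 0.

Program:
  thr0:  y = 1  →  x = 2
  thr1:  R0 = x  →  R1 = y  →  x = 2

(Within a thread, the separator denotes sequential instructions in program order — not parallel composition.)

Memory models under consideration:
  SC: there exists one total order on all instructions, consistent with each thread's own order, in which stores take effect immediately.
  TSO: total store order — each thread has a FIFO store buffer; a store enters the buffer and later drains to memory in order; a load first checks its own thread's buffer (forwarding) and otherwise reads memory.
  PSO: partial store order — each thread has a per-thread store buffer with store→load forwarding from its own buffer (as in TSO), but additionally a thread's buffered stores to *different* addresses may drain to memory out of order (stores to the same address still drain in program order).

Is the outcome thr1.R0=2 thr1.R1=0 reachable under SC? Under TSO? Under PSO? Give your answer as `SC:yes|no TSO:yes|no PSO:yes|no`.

outcome vector order: (thr1.R0,thr1.R1)
under SC → 00 01 21
under TSO → 00 01 21
under PSO → 00 01 20 21
target 20 ∈ {PSO}

SC:no TSO:no PSO:yes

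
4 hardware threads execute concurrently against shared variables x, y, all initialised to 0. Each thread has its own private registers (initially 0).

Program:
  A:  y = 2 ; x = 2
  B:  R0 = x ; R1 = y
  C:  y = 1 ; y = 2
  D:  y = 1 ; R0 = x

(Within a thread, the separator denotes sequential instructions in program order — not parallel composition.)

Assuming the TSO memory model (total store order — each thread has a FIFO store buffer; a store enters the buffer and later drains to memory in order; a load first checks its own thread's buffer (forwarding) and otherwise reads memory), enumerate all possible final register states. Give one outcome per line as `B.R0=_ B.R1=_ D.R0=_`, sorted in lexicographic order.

B.R0=0 B.R1=0 D.R0=0
B.R0=0 B.R1=0 D.R0=2
B.R0=0 B.R1=1 D.R0=0
B.R0=0 B.R1=1 D.R0=2
B.R0=0 B.R1=2 D.R0=0
B.R0=0 B.R1=2 D.R0=2
B.R0=2 B.R1=1 D.R0=0
B.R0=2 B.R1=1 D.R0=2
B.R0=2 B.R1=2 D.R0=0
B.R0=2 B.R1=2 D.R0=2

outcome vector order: (B.R0,B.R1,D.R0)
|TSO outcomes| = 10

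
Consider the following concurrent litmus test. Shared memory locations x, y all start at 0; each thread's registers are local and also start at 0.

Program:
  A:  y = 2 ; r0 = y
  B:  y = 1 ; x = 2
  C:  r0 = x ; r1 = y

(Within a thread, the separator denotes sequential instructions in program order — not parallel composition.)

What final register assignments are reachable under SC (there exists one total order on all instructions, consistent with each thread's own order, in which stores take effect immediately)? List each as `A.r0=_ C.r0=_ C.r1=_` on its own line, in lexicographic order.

A.r0=1 C.r0=0 C.r1=0
A.r0=1 C.r0=0 C.r1=1
A.r0=1 C.r0=0 C.r1=2
A.r0=1 C.r0=2 C.r1=1
A.r0=2 C.r0=0 C.r1=0
A.r0=2 C.r0=0 C.r1=1
A.r0=2 C.r0=0 C.r1=2
A.r0=2 C.r0=2 C.r1=1
A.r0=2 C.r0=2 C.r1=2

outcome vector order: (A.r0,C.r0,C.r1)
|SC outcomes| = 9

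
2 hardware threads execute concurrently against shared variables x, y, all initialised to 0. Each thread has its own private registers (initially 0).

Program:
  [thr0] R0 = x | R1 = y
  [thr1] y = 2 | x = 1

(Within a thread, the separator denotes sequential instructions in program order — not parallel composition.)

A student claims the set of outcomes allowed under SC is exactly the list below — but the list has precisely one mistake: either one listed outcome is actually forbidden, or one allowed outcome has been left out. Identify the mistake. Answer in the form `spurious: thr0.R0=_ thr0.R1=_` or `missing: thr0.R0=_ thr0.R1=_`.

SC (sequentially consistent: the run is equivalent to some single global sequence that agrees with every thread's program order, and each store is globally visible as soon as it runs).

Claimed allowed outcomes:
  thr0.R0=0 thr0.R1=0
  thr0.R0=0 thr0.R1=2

outcome vector order: (thr0.R0,thr0.R1)
SC: 3 outcomes — {00; 02; 12}
SC∖claimed = {12}

missing: thr0.R0=1 thr0.R1=2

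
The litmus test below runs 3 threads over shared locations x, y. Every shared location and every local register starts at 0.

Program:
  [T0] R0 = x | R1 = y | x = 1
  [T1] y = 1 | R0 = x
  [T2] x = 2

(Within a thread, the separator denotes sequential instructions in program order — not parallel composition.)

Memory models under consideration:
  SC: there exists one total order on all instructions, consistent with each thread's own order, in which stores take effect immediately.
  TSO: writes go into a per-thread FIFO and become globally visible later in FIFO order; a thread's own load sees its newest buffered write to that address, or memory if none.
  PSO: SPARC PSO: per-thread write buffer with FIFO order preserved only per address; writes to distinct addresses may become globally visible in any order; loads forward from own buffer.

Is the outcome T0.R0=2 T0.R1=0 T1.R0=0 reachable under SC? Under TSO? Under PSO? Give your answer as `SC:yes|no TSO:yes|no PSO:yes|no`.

SC:no TSO:yes PSO:yes

outcome vector order: (T0.R0,T0.R1,T1.R0)
[SC] allowed = {<0 0 0> <0 0 1> <0 0 2> <0 1 0> <0 1 1> <0 1 2> <2 0 1> <2 0 2> <2 1 0> <2 1 1> <2 1 2>}
[TSO] allowed = {<0 0 0> <0 0 1> <0 0 2> <0 1 0> <0 1 1> <0 1 2> <2 0 0> <2 0 1> <2 0 2> <2 1 0> <2 1 1> <2 1 2>}
[PSO] allowed = {<0 0 0> <0 0 1> <0 0 2> <0 1 0> <0 1 1> <0 1 2> <2 0 0> <2 0 1> <2 0 2> <2 1 0> <2 1 1> <2 1 2>}
target <2 0 0> ∈ {TSO,PSO}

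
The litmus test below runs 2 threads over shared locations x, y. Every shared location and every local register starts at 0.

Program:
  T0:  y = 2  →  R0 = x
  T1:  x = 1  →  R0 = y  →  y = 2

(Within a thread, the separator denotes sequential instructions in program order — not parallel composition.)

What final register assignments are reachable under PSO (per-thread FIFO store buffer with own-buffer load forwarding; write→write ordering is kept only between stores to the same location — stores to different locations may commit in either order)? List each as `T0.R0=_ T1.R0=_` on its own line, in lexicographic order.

outcome vector order: (T0.R0,T1.R0)
|PSO outcomes| = 4

T0.R0=0 T1.R0=0
T0.R0=0 T1.R0=2
T0.R0=1 T1.R0=0
T0.R0=1 T1.R0=2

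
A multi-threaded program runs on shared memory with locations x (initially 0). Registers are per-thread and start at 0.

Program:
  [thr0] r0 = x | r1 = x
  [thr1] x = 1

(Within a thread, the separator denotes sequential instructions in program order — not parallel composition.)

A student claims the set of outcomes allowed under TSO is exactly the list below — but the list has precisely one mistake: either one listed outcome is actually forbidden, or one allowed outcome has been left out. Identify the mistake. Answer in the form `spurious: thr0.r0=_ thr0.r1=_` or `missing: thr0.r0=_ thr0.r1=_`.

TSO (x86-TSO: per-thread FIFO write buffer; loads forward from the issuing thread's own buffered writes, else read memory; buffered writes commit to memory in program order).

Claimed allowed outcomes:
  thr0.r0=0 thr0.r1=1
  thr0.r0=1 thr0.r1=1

missing: thr0.r0=0 thr0.r1=0

outcome vector order: (thr0.r0,thr0.r1)
TSO: 3 outcomes — {00; 01; 11}
TSO∖claimed = {00}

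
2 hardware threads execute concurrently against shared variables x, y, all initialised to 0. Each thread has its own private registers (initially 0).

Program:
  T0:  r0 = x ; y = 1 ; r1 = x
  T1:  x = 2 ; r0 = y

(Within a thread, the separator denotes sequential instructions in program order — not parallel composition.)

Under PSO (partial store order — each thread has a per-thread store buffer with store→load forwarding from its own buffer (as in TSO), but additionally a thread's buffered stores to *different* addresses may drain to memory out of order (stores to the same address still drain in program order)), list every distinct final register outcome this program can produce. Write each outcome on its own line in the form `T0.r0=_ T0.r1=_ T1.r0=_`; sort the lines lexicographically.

T0.r0=0 T0.r1=0 T1.r0=0
T0.r0=0 T0.r1=0 T1.r0=1
T0.r0=0 T0.r1=2 T1.r0=0
T0.r0=0 T0.r1=2 T1.r0=1
T0.r0=2 T0.r1=2 T1.r0=0
T0.r0=2 T0.r1=2 T1.r0=1

outcome vector order: (T0.r0,T0.r1,T1.r0)
|PSO outcomes| = 6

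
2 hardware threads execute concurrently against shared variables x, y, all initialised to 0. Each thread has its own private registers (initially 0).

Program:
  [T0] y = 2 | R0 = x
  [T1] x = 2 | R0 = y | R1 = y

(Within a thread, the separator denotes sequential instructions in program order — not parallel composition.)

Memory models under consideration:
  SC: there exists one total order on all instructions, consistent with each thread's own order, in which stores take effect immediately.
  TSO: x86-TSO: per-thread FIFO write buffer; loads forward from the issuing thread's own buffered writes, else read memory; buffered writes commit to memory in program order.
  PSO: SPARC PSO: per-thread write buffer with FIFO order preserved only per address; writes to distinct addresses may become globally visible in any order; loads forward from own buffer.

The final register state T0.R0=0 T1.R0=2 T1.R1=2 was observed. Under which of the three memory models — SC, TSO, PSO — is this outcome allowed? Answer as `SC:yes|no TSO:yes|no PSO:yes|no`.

SC:yes TSO:yes PSO:yes

outcome vector order: (T0.R0,T1.R0,T1.R1)
[SC] allowed = {0/2/2; 2/0/0; 2/0/2; 2/2/2}
[TSO] allowed = {0/0/0; 0/0/2; 0/2/2; 2/0/0; 2/0/2; 2/2/2}
[PSO] allowed = {0/0/0; 0/0/2; 0/2/2; 2/0/0; 2/0/2; 2/2/2}
target 0/2/2 ∈ {SC,TSO,PSO}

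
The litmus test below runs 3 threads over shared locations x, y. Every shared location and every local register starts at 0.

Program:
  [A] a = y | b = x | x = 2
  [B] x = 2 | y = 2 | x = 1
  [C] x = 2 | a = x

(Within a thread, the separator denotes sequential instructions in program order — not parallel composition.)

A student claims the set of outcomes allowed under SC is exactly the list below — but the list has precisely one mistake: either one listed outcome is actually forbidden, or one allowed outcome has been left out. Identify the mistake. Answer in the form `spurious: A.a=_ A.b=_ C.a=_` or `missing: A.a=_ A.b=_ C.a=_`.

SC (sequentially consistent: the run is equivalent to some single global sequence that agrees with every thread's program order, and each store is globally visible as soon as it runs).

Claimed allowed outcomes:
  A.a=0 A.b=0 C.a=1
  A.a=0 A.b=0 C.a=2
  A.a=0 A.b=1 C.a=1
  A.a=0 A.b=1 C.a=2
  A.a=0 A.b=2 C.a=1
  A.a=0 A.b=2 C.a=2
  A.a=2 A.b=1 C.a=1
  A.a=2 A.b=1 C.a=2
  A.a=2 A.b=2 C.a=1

missing: A.a=2 A.b=2 C.a=2

outcome vector order: (A.a,A.b,C.a)
[SC] allowed = {0/0/1; 0/0/2; 0/1/1; 0/1/2; 0/2/1; 0/2/2; 2/1/1; 2/1/2; 2/2/1; 2/2/2}
SC∖claimed = {2/2/2}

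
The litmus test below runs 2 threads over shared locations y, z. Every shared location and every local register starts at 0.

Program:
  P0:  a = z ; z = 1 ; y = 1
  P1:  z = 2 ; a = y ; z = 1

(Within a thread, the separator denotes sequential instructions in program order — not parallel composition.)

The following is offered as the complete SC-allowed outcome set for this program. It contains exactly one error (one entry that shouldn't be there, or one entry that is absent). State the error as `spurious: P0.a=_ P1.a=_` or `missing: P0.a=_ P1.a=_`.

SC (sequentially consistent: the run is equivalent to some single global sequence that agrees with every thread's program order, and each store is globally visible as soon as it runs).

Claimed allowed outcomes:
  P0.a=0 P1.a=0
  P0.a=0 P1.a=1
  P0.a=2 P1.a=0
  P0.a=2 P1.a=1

outcome vector order: (P0.a,P1.a)
under SC → 0/0; 0/1; 1/0; 2/0; 2/1
SC∖claimed = {1/0}

missing: P0.a=1 P1.a=0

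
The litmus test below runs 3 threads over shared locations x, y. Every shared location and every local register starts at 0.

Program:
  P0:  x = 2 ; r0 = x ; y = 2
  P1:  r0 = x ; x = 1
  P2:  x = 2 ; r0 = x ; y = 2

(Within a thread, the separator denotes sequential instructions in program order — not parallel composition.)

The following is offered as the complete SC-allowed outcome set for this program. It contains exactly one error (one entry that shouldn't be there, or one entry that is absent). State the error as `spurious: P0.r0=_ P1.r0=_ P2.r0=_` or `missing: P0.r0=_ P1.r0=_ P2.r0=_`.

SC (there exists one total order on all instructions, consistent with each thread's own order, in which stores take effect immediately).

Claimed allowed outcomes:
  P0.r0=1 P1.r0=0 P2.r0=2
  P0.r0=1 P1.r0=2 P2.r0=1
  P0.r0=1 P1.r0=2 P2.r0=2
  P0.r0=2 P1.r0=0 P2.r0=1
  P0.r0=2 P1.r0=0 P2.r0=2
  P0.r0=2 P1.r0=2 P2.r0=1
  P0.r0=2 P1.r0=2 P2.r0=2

outcome vector order: (P0.r0,P1.r0,P2.r0)
SC (8): 101, 102, 121, 122, 201, 202, 221, 222
SC∖claimed = {101}

missing: P0.r0=1 P1.r0=0 P2.r0=1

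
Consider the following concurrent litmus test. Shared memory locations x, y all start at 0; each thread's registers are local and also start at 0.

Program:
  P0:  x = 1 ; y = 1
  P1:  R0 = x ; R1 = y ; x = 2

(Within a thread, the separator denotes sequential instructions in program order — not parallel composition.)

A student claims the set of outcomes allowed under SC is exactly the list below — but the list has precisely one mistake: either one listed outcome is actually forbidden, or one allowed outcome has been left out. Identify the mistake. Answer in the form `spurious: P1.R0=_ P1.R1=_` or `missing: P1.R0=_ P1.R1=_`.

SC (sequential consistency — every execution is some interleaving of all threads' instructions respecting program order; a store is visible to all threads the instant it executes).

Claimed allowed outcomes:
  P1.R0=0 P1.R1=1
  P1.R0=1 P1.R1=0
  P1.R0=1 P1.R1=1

missing: P1.R0=0 P1.R1=0

outcome vector order: (P1.R0,P1.R1)
under SC → 0/0 0/1 1/0 1/1
SC∖claimed = {0/0}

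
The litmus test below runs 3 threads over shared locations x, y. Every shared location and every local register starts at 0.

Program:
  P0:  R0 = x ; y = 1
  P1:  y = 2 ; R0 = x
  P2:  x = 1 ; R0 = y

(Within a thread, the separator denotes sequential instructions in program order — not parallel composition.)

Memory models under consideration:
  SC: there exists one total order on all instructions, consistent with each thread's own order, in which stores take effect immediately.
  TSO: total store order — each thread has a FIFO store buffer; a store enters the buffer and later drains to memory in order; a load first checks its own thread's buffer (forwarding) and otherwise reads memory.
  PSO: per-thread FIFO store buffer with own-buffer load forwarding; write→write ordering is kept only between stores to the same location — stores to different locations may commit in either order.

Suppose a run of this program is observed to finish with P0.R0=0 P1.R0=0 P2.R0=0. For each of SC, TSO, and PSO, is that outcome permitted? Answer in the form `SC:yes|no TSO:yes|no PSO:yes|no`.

outcome vector order: (P0.R0,P1.R0,P2.R0)
[SC] allowed = {(0,0,1) (0,0,2) (0,1,0) (0,1,1) (0,1,2) (1,0,1) (1,0,2) (1,1,0) (1,1,1) (1,1,2)}
[TSO] allowed = {(0,0,0) (0,0,1) (0,0,2) (0,1,0) (0,1,1) (0,1,2) (1,0,0) (1,0,1) (1,0,2) (1,1,0) (1,1,1) (1,1,2)}
[PSO] allowed = {(0,0,0) (0,0,1) (0,0,2) (0,1,0) (0,1,1) (0,1,2) (1,0,0) (1,0,1) (1,0,2) (1,1,0) (1,1,1) (1,1,2)}
target (0,0,0) ∈ {TSO,PSO}

SC:no TSO:yes PSO:yes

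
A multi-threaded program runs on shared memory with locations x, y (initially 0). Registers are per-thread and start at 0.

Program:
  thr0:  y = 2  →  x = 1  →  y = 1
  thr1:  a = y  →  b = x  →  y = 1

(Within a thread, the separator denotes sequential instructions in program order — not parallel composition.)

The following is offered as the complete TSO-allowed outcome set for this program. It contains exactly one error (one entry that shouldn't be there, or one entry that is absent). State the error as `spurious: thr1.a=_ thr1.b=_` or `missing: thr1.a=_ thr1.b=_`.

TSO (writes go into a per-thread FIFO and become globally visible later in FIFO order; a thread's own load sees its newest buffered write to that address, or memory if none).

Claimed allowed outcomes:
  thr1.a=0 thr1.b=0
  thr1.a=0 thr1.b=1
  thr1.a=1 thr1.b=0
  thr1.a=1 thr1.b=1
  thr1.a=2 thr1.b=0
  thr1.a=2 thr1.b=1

outcome vector order: (thr1.a,thr1.b)
under TSO → (0,0); (0,1); (1,1); (2,0); (2,1)
claimed∖TSO = {(1,0)}

spurious: thr1.a=1 thr1.b=0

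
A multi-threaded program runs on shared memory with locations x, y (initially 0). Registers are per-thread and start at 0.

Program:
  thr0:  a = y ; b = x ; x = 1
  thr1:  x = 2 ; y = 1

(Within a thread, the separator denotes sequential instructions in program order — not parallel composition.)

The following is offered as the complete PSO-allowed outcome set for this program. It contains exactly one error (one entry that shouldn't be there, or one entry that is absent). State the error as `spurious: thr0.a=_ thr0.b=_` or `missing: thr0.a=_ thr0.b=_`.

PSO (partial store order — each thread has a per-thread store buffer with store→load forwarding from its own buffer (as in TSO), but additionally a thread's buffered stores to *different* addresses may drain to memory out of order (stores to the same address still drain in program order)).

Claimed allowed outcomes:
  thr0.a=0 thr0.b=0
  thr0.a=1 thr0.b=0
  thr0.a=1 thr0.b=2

outcome vector order: (thr0.a,thr0.b)
PSO (4): <0 0>, <0 2>, <1 0>, <1 2>
PSO∖claimed = {<0 2>}

missing: thr0.a=0 thr0.b=2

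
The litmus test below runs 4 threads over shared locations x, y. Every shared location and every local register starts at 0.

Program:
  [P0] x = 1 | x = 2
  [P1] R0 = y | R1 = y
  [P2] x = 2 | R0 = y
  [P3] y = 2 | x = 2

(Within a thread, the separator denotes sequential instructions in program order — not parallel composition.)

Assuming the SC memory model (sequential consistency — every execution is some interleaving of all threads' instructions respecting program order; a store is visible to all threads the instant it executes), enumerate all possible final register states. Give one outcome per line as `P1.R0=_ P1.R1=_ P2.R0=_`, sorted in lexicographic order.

P1.R0=0 P1.R1=0 P2.R0=0
P1.R0=0 P1.R1=0 P2.R0=2
P1.R0=0 P1.R1=2 P2.R0=0
P1.R0=0 P1.R1=2 P2.R0=2
P1.R0=2 P1.R1=2 P2.R0=0
P1.R0=2 P1.R1=2 P2.R0=2

outcome vector order: (P1.R0,P1.R1,P2.R0)
|SC outcomes| = 6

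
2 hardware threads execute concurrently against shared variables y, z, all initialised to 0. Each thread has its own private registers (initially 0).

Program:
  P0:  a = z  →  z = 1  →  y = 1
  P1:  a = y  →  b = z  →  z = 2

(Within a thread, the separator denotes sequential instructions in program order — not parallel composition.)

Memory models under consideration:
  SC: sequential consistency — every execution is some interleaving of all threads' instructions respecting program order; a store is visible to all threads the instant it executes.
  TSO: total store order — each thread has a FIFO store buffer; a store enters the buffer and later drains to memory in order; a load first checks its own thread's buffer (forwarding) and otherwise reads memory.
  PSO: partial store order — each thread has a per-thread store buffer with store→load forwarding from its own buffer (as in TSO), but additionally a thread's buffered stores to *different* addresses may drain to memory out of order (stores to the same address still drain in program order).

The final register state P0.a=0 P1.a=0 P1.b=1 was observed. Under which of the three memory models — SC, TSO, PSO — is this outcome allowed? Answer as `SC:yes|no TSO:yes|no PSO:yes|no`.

SC:yes TSO:yes PSO:yes

outcome vector order: (P0.a,P1.a,P1.b)
SC (4): 0/0/0 0/0/1 0/1/1 2/0/0
TSO (4): 0/0/0 0/0/1 0/1/1 2/0/0
PSO (5): 0/0/0 0/0/1 0/1/0 0/1/1 2/0/0
target 0/0/1 ∈ {SC,TSO,PSO}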